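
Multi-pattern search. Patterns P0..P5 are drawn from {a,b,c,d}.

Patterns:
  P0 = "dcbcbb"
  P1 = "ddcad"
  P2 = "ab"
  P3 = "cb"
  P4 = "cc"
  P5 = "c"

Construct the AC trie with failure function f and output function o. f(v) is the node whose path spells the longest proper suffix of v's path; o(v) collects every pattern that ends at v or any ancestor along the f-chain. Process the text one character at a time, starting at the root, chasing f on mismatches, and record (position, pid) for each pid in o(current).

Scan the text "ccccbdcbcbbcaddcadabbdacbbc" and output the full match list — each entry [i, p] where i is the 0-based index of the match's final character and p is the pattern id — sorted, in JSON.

Build automaton:
Trie nodes:
  0='ε' goto a→11 c→13 d→1
  1='d' goto c→2 d→7
  2='dc' goto b→3
  3='dcb' goto c→4
  4='dcbc' goto b→5
  5='dcbcb' goto b→6
  6='dcbcbb' goto ·  ←P0
  7='dd' goto c→8
  8='ddc' goto a→9
  9='ddca' goto d→10
  10='ddcad' goto ·  ←P1
  11='a' goto b→12
  12='ab' goto ·  ←P2
  13='c' goto b→14 c→15  ←P5
  14='cb' goto ·  ←P3
  15='cc' goto ·  ←P4

Failure links (BFS by depth):
  n1('d'): parent n0 fail=0; on 'd' 0 → fail=0;  out ∅∪∅=∅
  n11('a'): parent n0 fail=0; on 'a' 0 → fail=0;  out ∅∪∅=∅
  n13('c'): parent n0 fail=0; on 'c' 0 → fail=0;  out {5}∪∅={5}
  n2('dc'): parent n1 fail=0; on 'c' 0 → fail=13;  out ∅∪{5}={5}
  n7('dd'): parent n1 fail=0; on 'd' 0 → fail=1;  out ∅∪∅=∅
  n12('ab'): parent n11 fail=0; on 'b' 0 → fail=0;  out {2}∪∅={2}
  n14('cb'): parent n13 fail=0; on 'b' 0 → fail=0;  out {3}∪∅={3}
  n15('cc'): parent n13 fail=0; on 'c' 0 → fail=13;  out {4}∪{5}={4,5}
  n3('dcb'): parent n2 fail=13; on 'b' 13 → fail=14;  out ∅∪{3}={3}
  n8('ddc'): parent n7 fail=1; on 'c' 1 → fail=2;  out ∅∪{5}={5}
  n4('dcbc'): parent n3 fail=14; on 'c' 14→0 → fail=13;  out ∅∪{5}={5}
  n9('ddca'): parent n8 fail=2; on 'a' 2→13→0 → fail=11;  out ∅∪∅=∅
  n5('dcbcb'): parent n4 fail=13; on 'b' 13 → fail=14;  out ∅∪{3}={3}
  n10('ddcad'): parent n9 fail=11; on 'd' 11→0 → fail=1;  out {1}∪∅={1}
  n6('dcbcbb'): parent n5 fail=14; on 'b' 14→0 → fail=0;  out {0}∪∅={0}

Scan:
[0] read 'c'  n0⇒n13  emit P5@[0:0]
[1] read 'c'  n13⇒n15  emit P4@[0:1],P5@[1:1]
[2] read 'c'  n15⇒n15 (via fail)  emit P4@[1:2],P5@[2:2]
[3] read 'c'  n15⇒n15 (via fail)  emit P4@[2:3],P5@[3:3]
[4] read 'b'  n15⇒n14 (via fail)  emit P3@[3:4]
[5] read 'd'  n14⇒n1 (via fail)
[6] read 'c'  n1⇒n2  emit P5@[6:6]
[7] read 'b'  n2⇒n3  emit P3@[6:7]
[8] read 'c'  n3⇒n4  emit P5@[8:8]
[9] read 'b'  n4⇒n5  emit P3@[8:9]
[10] read 'b'  n5⇒n6  emit P0@[5:10]
[11] read 'c'  n6⇒n13 (via fail)  emit P5@[11:11]
[12] read 'a'  n13⇒n11 (via fail)
[13] read 'd'  n11⇒n1 (via fail)
[14] read 'd'  n1⇒n7
[15] read 'c'  n7⇒n8  emit P5@[15:15]
[16] read 'a'  n8⇒n9
[17] read 'd'  n9⇒n10  emit P1@[13:17]
[18] read 'a'  n10⇒n11 (via fail)
[19] read 'b'  n11⇒n12  emit P2@[18:19]
[20] read 'b'  n12⇒n0 (via fail)
[21] read 'd'  n0⇒n1
[22] read 'a'  n1⇒n11 (via fail)
[23] read 'c'  n11⇒n13 (via fail)  emit P5@[23:23]
[24] read 'b'  n13⇒n14  emit P3@[23:24]
[25] read 'b'  n14⇒n0 (via fail)
[26] read 'c'  n0⇒n13  emit P5@[26:26]

Result: [[0,5],[1,4],[1,5],[2,4],[2,5],[3,4],[3,5],[4,3],[6,5],[7,3],[8,5],[9,3],[10,0],[11,5],[15,5],[17,1],[19,2],[23,5],[24,3],[26,5]]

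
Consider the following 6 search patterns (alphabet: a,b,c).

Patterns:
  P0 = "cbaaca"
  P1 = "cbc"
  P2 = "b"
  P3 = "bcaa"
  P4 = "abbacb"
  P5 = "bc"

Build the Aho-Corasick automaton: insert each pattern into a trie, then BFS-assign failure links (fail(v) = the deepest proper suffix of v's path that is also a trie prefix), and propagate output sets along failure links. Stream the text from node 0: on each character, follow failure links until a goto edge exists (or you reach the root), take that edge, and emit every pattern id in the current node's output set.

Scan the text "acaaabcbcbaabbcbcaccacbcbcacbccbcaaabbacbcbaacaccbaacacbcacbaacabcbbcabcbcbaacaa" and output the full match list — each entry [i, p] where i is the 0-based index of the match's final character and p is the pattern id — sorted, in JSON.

Build:
Trie nodes:
  n0 'ε': a→12 b→8 c→1
  n1 'c': b→2
  n2 'cb': a→3 c→7
  n3 'cba': a→4
  n4 'cbaa': c→5
  n5 'cbaac': a→6
  n6 'cbaaca': ·  [P0 ends]
  n7 'cbc': ·  [P1 ends]
  n8 'b': c→9  [P2 ends]
  n9 'bc': a→10  [P5 ends]
  n10 'bca': a→11
  n11 'bcaa': ·  [P3 ends]
  n12 'a': b→13
  n13 'ab': b→14
  n14 'abb': a→15
  n15 'abba': c→16
  n16 'abbac': b→17
  n17 'abbacb': ·  [P4 ends]

BFS fail/out derivation:
  fail(1) 'c': from fail(0)=0 chase 'c': 0 ⇒ 0;  out=∅∪out(0)=∅
  fail(8) 'b': from fail(0)=0 chase 'b': 0 ⇒ 0;  out={2}∪out(0)={2}
  fail(12) 'a': from fail(0)=0 chase 'a': 0 ⇒ 0;  out=∅∪out(0)=∅
  fail(2) 'cb': from fail(1)=0 chase 'b': 0 ⇒ 8;  out=∅∪out(8)={2}
  fail(9) 'bc': from fail(8)=0 chase 'c': 0 ⇒ 1;  out={5}∪out(1)={5}
  fail(13) 'ab': from fail(12)=0 chase 'b': 0 ⇒ 8;  out=∅∪out(8)={2}
  fail(3) 'cba': from fail(2)=8 chase 'a': 8→0 ⇒ 12;  out=∅∪out(12)=∅
  fail(7) 'cbc': from fail(2)=8 chase 'c': 8 ⇒ 9;  out={1}∪out(9)={1,5}
  fail(10) 'bca': from fail(9)=1 chase 'a': 1→0 ⇒ 12;  out=∅∪out(12)=∅
  fail(14) 'abb': from fail(13)=8 chase 'b': 8→0 ⇒ 8;  out=∅∪out(8)={2}
  fail(4) 'cbaa': from fail(3)=12 chase 'a': 12→0 ⇒ 12;  out=∅∪out(12)=∅
  fail(11) 'bcaa': from fail(10)=12 chase 'a': 12→0 ⇒ 12;  out={3}∪out(12)={3}
  fail(15) 'abba': from fail(14)=8 chase 'a': 8→0 ⇒ 12;  out=∅∪out(12)=∅
  fail(5) 'cbaac': from fail(4)=12 chase 'c': 12→0 ⇒ 1;  out=∅∪out(1)=∅
  fail(16) 'abbac': from fail(15)=12 chase 'c': 12→0 ⇒ 1;  out=∅∪out(1)=∅
  fail(6) 'cbaaca': from fail(5)=1 chase 'a': 1→0 ⇒ 12;  out={0}∪out(12)={0}
  fail(17) 'abbacb': from fail(16)=1 chase 'b': 1 ⇒ 2;  out={4}∪out(2)={2,4}

Run:
i=0 'a': node 0→12
i=1 'c': node 12→1 (via fail)
i=2 'a': node 1→12 (via fail)
i=3 'a': node 12→12 (via fail)
i=4 'a': node 12→12 (via fail)
i=5 'b': node 12→13  → match P2@[5:5]
i=6 'c': node 13→9 (via fail)  → match P5@[5:6]
i=7 'b': node 9→2 (via fail)  → match P2@[7:7]
i=8 'c': node 2→7  → match P1@[6:8],P5@[7:8]
i=9 'b': node 7→2 (via fail)  → match P2@[9:9]
i=10 'a': node 2→3
i=11 'a': node 3→4
i=12 'b': node 4→13 (via fail)  → match P2@[12:12]
i=13 'b': node 13→14  → match P2@[13:13]
i=14 'c': node 14→9 (via fail)  → match P5@[13:14]
i=15 'b': node 9→2 (via fail)  → match P2@[15:15]
i=16 'c': node 2→7  → match P1@[14:16],P5@[15:16]
i=17 'a': node 7→10 (via fail)
i=18 'c': node 10→1 (via fail)
i=19 'c': node 1→1 (via fail)
i=20 'a': node 1→12 (via fail)
i=21 'c': node 12→1 (via fail)
i=22 'b': node 1→2  → match P2@[22:22]
i=23 'c': node 2→7  → match P1@[21:23],P5@[22:23]
i=24 'b': node 7→2 (via fail)  → match P2@[24:24]
i=25 'c': node 2→7  → match P1@[23:25],P5@[24:25]
i=26 'a': node 7→10 (via fail)
i=27 'c': node 10→1 (via fail)
i=28 'b': node 1→2  → match P2@[28:28]
i=29 'c': node 2→7  → match P1@[27:29],P5@[28:29]
i=30 'c': node 7→1 (via fail)
i=31 'b': node 1→2  → match P2@[31:31]
i=32 'c': node 2→7  → match P1@[30:32],P5@[31:32]
i=33 'a': node 7→10 (via fail)
i=34 'a': node 10→11  → match P3@[31:34]
i=35 'a': node 11→12 (via fail)
i=36 'b': node 12→13  → match P2@[36:36]
i=37 'b': node 13→14  → match P2@[37:37]
i=38 'a': node 14→15
i=39 'c': node 15→16
i=40 'b': node 16→17  → match P2@[40:40],P4@[35:40]
i=41 'c': node 17→7 (via fail)  → match P1@[39:41],P5@[40:41]
i=42 'b': node 7→2 (via fail)  → match P2@[42:42]
i=43 'a': node 2→3
i=44 'a': node 3→4
i=45 'c': node 4→5
i=46 'a': node 5→6  → match P0@[41:46]
i=47 'c': node 6→1 (via fail)
i=48 'c': node 1→1 (via fail)
i=49 'b': node 1→2  → match P2@[49:49]
i=50 'a': node 2→3
i=51 'a': node 3→4
i=52 'c': node 4→5
i=53 'a': node 5→6  → match P0@[48:53]
i=54 'c': node 6→1 (via fail)
i=55 'b': node 1→2  → match P2@[55:55]
i=56 'c': node 2→7  → match P1@[54:56],P5@[55:56]
i=57 'a': node 7→10 (via fail)
i=58 'c': node 10→1 (via fail)
i=59 'b': node 1→2  → match P2@[59:59]
i=60 'a': node 2→3
i=61 'a': node 3→4
i=62 'c': node 4→5
i=63 'a': node 5→6  → match P0@[58:63]
i=64 'b': node 6→13 (via fail)  → match P2@[64:64]
i=65 'c': node 13→9 (via fail)  → match P5@[64:65]
i=66 'b': node 9→2 (via fail)  → match P2@[66:66]
i=67 'b': node 2→8 (via fail)  → match P2@[67:67]
i=68 'c': node 8→9  → match P5@[67:68]
i=69 'a': node 9→10
i=70 'b': node 10→13 (via fail)  → match P2@[70:70]
i=71 'c': node 13→9 (via fail)  → match P5@[70:71]
i=72 'b': node 9→2 (via fail)  → match P2@[72:72]
i=73 'c': node 2→7  → match P1@[71:73],P5@[72:73]
i=74 'b': node 7→2 (via fail)  → match P2@[74:74]
i=75 'a': node 2→3
i=76 'a': node 3→4
i=77 'c': node 4→5
i=78 'a': node 5→6  → match P0@[73:78]
i=79 'a': node 6→12 (via fail)

Result: [[5,2],[6,5],[7,2],[8,1],[8,5],[9,2],[12,2],[13,2],[14,5],[15,2],[16,1],[16,5],[22,2],[23,1],[23,5],[24,2],[25,1],[25,5],[28,2],[29,1],[29,5],[31,2],[32,1],[32,5],[34,3],[36,2],[37,2],[40,2],[40,4],[41,1],[41,5],[42,2],[46,0],[49,2],[53,0],[55,2],[56,1],[56,5],[59,2],[63,0],[64,2],[65,5],[66,2],[67,2],[68,5],[70,2],[71,5],[72,2],[73,1],[73,5],[74,2],[78,0]]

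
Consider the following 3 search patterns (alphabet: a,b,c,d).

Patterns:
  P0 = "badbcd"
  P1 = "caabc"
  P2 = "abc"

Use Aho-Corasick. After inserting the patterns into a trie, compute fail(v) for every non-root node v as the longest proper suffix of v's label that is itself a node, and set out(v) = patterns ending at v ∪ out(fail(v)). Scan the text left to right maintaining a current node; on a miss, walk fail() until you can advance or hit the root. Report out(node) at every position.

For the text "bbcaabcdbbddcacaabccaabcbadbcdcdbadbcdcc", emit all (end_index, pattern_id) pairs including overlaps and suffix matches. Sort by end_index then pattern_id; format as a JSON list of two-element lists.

Construct AC machine:
Trie (insert patterns):
  0='ε' goto a→12 b→1 c→7
  1='b' goto a→2
  2='ba' goto d→3
  3='bad' goto b→4
  4='badb' goto c→5
  5='badbc' goto d→6
  6='badbcd' goto ·  [P0 ends]
  7='c' goto a→8
  8='ca' goto a→9
  9='caa' goto b→10
  10='caab' goto c→11
  11='caabc' goto ·  [P1 ends]
  12='a' goto b→13
  13='ab' goto c→14
  14='abc' goto ·  [P2 ends]

Failure links (BFS by depth):
  n1('b'): parent n0 fail=0; on 'b' 0 → fail=0;  out ∅∪∅=∅
  n7('c'): parent n0 fail=0; on 'c' 0 → fail=0;  out ∅∪∅=∅
  n12('a'): parent n0 fail=0; on 'a' 0 → fail=0;  out ∅∪∅=∅
  n2('ba'): parent n1 fail=0; on 'a' 0 → fail=12;  out ∅∪∅=∅
  n8('ca'): parent n7 fail=0; on 'a' 0 → fail=12;  out ∅∪∅=∅
  n13('ab'): parent n12 fail=0; on 'b' 0 → fail=1;  out ∅∪∅=∅
  n3('bad'): parent n2 fail=12; on 'd' 12→0 → fail=0;  out ∅∪∅=∅
  n9('caa'): parent n8 fail=12; on 'a' 12→0 → fail=12;  out ∅∪∅=∅
  n14('abc'): parent n13 fail=1; on 'c' 1→0 → fail=7;  out {2}∪∅={2}
  n4('badb'): parent n3 fail=0; on 'b' 0 → fail=1;  out ∅∪∅=∅
  n10('caab'): parent n9 fail=12; on 'b' 12 → fail=13;  out ∅∪∅=∅
  n5('badbc'): parent n4 fail=1; on 'c' 1→0 → fail=7;  out ∅∪∅=∅
  n11('caabc'): parent n10 fail=13; on 'c' 13 → fail=14;  out {1}∪{2}={1,2}
  n6('badbcd'): parent n5 fail=7; on 'd' 7→0 → fail=0;  out {0}∪∅={0}

Text stream:
i=0 'b': node 0→1
i=1 'b': node 1→1 (via fail)
i=2 'c': node 1→7 (via fail)
i=3 'a': node 7→8
i=4 'a': node 8→9
i=5 'b': node 9→10
i=6 'c': node 10→11  → match P1@[2:6],P2@[4:6]
i=7 'd': node 11→0 (via fail)
i=8 'b': node 0→1
i=9 'b': node 1→1 (via fail)
i=10 'd': node 1→0 (via fail)
i=11 'd': node 0→0
i=12 'c': node 0→7
i=13 'a': node 7→8
i=14 'c': node 8→7 (via fail)
i=15 'a': node 7→8
i=16 'a': node 8→9
i=17 'b': node 9→10
i=18 'c': node 10→11  → match P1@[14:18],P2@[16:18]
i=19 'c': node 11→7 (via fail)
i=20 'a': node 7→8
i=21 'a': node 8→9
i=22 'b': node 9→10
i=23 'c': node 10→11  → match P1@[19:23],P2@[21:23]
i=24 'b': node 11→1 (via fail)
i=25 'a': node 1→2
i=26 'd': node 2→3
i=27 'b': node 3→4
i=28 'c': node 4→5
i=29 'd': node 5→6  → match P0@[24:29]
i=30 'c': node 6→7 (via fail)
i=31 'd': node 7→0 (via fail)
i=32 'b': node 0→1
i=33 'a': node 1→2
i=34 'd': node 2→3
i=35 'b': node 3→4
i=36 'c': node 4→5
i=37 'd': node 5→6  → match P0@[32:37]
i=38 'c': node 6→7 (via fail)
i=39 'c': node 7→7 (via fail)

Result: [[6,1],[6,2],[18,1],[18,2],[23,1],[23,2],[29,0],[37,0]]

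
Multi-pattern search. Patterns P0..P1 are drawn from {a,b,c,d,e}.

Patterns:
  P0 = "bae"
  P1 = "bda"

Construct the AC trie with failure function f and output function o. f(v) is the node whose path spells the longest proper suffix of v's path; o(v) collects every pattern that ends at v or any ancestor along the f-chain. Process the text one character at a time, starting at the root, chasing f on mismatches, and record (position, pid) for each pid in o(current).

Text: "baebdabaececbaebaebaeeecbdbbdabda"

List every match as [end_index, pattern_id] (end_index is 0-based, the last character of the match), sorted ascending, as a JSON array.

Construct AC machine:
Trie (insert patterns):
  n0 'ε': b→1
  n1 'b': a→2 d→4
  n2 'ba': e→3
  n3 'bae': ·  [P0 ends]
  n4 'bd': a→5
  n5 'bda': ·  [P1 ends]

Failure links (BFS by depth):
  n1('b'): parent n0 fail=0; on 'b' 0 → fail=0;  out ∅∪∅=∅
  n2('ba'): parent n1 fail=0; on 'a' 0 → fail=0;  out ∅∪∅=∅
  n4('bd'): parent n1 fail=0; on 'd' 0 → fail=0;  out ∅∪∅=∅
  n3('bae'): parent n2 fail=0; on 'e' 0 → fail=0;  out {0}∪∅={0}
  n5('bda'): parent n4 fail=0; on 'a' 0 → fail=0;  out {1}∪∅={1}

Run:
i=0 'b': node 0→1
i=1 'a': node 1→2
i=2 'e': node 2→3  → match P0@[0:2]
i=3 'b': node 3→1 ·f
i=4 'd': node 1→4
i=5 'a': node 4→5  → match P1@[3:5]
i=6 'b': node 5→1 ·f
i=7 'a': node 1→2
i=8 'e': node 2→3  → match P0@[6:8]
i=9 'c': node 3→0 ·f
i=10 'e': node 0→0
i=11 'c': node 0→0
i=12 'b': node 0→1
i=13 'a': node 1→2
i=14 'e': node 2→3  → match P0@[12:14]
i=15 'b': node 3→1 ·f
i=16 'a': node 1→2
i=17 'e': node 2→3  → match P0@[15:17]
i=18 'b': node 3→1 ·f
i=19 'a': node 1→2
i=20 'e': node 2→3  → match P0@[18:20]
i=21 'e': node 3→0 ·f
i=22 'e': node 0→0
i=23 'c': node 0→0
i=24 'b': node 0→1
i=25 'd': node 1→4
i=26 'b': node 4→1 ·f
i=27 'b': node 1→1 ·f
i=28 'd': node 1→4
i=29 'a': node 4→5  → match P1@[27:29]
i=30 'b': node 5→1 ·f
i=31 'd': node 1→4
i=32 'a': node 4→5  → match P1@[30:32]

Matches: [[2,0],[5,1],[8,0],[14,0],[17,0],[20,0],[29,1],[32,1]]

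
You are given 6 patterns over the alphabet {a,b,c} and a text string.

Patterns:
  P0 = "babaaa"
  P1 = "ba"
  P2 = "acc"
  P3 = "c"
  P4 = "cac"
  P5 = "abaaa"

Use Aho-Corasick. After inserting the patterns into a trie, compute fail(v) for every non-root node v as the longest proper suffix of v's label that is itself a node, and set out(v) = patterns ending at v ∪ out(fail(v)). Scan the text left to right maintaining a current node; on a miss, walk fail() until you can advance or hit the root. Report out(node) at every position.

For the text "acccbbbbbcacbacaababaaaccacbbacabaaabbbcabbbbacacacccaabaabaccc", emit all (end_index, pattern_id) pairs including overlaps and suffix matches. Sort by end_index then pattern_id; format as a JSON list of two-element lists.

Build:
Trie (insert patterns):
  0='ε' goto a→7 b→1 c→10
  1='b' goto a→2
  2='ba' goto b→3  [P1 ends]
  3='bab' goto a→4
  4='baba' goto a→5
  5='babaa' goto a→6
  6='babaaa' goto ·  [P0 ends]
  7='a' goto b→13 c→8
  8='ac' goto c→9
  9='acc' goto ·  [P2 ends]
  10='c' goto a→11  [P3 ends]
  11='ca' goto c→12
  12='cac' goto ·  [P4 ends]
  13='ab' goto a→14
  14='aba' goto a→15
  15='abaa' goto a→16
  16='abaaa' goto ·  [P5 ends]

Failure links (BFS by depth):
  fail(1) 'b': from fail(0)=0 chase 'b': 0 ⇒ 0;  out=∅∪out(0)=∅
  fail(7) 'a': from fail(0)=0 chase 'a': 0 ⇒ 0;  out=∅∪out(0)=∅
  fail(10) 'c': from fail(0)=0 chase 'c': 0 ⇒ 0;  out={3}∪out(0)={3}
  fail(2) 'ba': from fail(1)=0 chase 'a': 0 ⇒ 7;  out={1}∪out(7)={1}
  fail(8) 'ac': from fail(7)=0 chase 'c': 0 ⇒ 10;  out=∅∪out(10)={3}
  fail(11) 'ca': from fail(10)=0 chase 'a': 0 ⇒ 7;  out=∅∪out(7)=∅
  fail(13) 'ab': from fail(7)=0 chase 'b': 0 ⇒ 1;  out=∅∪out(1)=∅
  fail(3) 'bab': from fail(2)=7 chase 'b': 7 ⇒ 13;  out=∅∪out(13)=∅
  fail(9) 'acc': from fail(8)=10 chase 'c': 10→0 ⇒ 10;  out={2}∪out(10)={2,3}
  fail(12) 'cac': from fail(11)=7 chase 'c': 7 ⇒ 8;  out={4}∪out(8)={3,4}
  fail(14) 'aba': from fail(13)=1 chase 'a': 1 ⇒ 2;  out=∅∪out(2)={1}
  fail(4) 'baba': from fail(3)=13 chase 'a': 13 ⇒ 14;  out=∅∪out(14)={1}
  fail(15) 'abaa': from fail(14)=2 chase 'a': 2→7→0 ⇒ 7;  out=∅∪out(7)=∅
  fail(5) 'babaa': from fail(4)=14 chase 'a': 14 ⇒ 15;  out=∅∪out(15)=∅
  fail(16) 'abaaa': from fail(15)=7 chase 'a': 7→0 ⇒ 7;  out={5}∪out(7)={5}
  fail(6) 'babaaa': from fail(5)=15 chase 'a': 15 ⇒ 16;  out={0}∪out(16)={0,5}

Run:
i=0 'a': node 0→7
i=1 'c': node 7→8  ** P3@[1:1]
i=2 'c': node 8→9  ** P2@[0:2],P3@[2:2]
i=3 'c': node 9→10 ·f  ** P3@[3:3]
i=4 'b': node 10→1 ·f
i=5 'b': node 1→1 ·f
i=6 'b': node 1→1 ·f
i=7 'b': node 1→1 ·f
i=8 'b': node 1→1 ·f
i=9 'c': node 1→10 ·f  ** P3@[9:9]
i=10 'a': node 10→11
i=11 'c': node 11→12  ** P3@[11:11],P4@[9:11]
i=12 'b': node 12→1 ·f
i=13 'a': node 1→2  ** P1@[12:13]
i=14 'c': node 2→8 ·f  ** P3@[14:14]
i=15 'a': node 8→11 ·f
i=16 'a': node 11→7 ·f
i=17 'b': node 7→13
i=18 'a': node 13→14  ** P1@[17:18]
i=19 'b': node 14→3 ·f
i=20 'a': node 3→4  ** P1@[19:20]
i=21 'a': node 4→5
i=22 'a': node 5→6  ** P0@[17:22],P5@[18:22]
i=23 'c': node 6→8 ·f  ** P3@[23:23]
i=24 'c': node 8→9  ** P2@[22:24],P3@[24:24]
i=25 'a': node 9→11 ·f
i=26 'c': node 11→12  ** P3@[26:26],P4@[24:26]
i=27 'b': node 12→1 ·f
i=28 'b': node 1→1 ·f
i=29 'a': node 1→2  ** P1@[28:29]
i=30 'c': node 2→8 ·f  ** P3@[30:30]
i=31 'a': node 8→11 ·f
i=32 'b': node 11→13 ·f
i=33 'a': node 13→14  ** P1@[32:33]
i=34 'a': node 14→15
i=35 'a': node 15→16  ** P5@[31:35]
i=36 'b': node 16→13 ·f
i=37 'b': node 13→1 ·f
i=38 'b': node 1→1 ·f
i=39 'c': node 1→10 ·f  ** P3@[39:39]
i=40 'a': node 10→11
i=41 'b': node 11→13 ·f
i=42 'b': node 13→1 ·f
i=43 'b': node 1→1 ·f
i=44 'b': node 1→1 ·f
i=45 'a': node 1→2  ** P1@[44:45]
i=46 'c': node 2→8 ·f  ** P3@[46:46]
i=47 'a': node 8→11 ·f
i=48 'c': node 11→12  ** P3@[48:48],P4@[46:48]
i=49 'a': node 12→11 ·f
i=50 'c': node 11→12  ** P3@[50:50],P4@[48:50]
i=51 'c': node 12→9 ·f  ** P2@[49:51],P3@[51:51]
i=52 'c': node 9→10 ·f  ** P3@[52:52]
i=53 'a': node 10→11
i=54 'a': node 11→7 ·f
i=55 'b': node 7→13
i=56 'a': node 13→14  ** P1@[55:56]
i=57 'a': node 14→15
i=58 'b': node 15→13 ·f
i=59 'a': node 13→14  ** P1@[58:59]
i=60 'c': node 14→8 ·f  ** P3@[60:60]
i=61 'c': node 8→9  ** P2@[59:61],P3@[61:61]
i=62 'c': node 9→10 ·f  ** P3@[62:62]

All matches (sorted): [[1,3],[2,2],[2,3],[3,3],[9,3],[11,3],[11,4],[13,1],[14,3],[18,1],[20,1],[22,0],[22,5],[23,3],[24,2],[24,3],[26,3],[26,4],[29,1],[30,3],[33,1],[35,5],[39,3],[45,1],[46,3],[48,3],[48,4],[50,3],[50,4],[51,2],[51,3],[52,3],[56,1],[59,1],[60,3],[61,2],[61,3],[62,3]]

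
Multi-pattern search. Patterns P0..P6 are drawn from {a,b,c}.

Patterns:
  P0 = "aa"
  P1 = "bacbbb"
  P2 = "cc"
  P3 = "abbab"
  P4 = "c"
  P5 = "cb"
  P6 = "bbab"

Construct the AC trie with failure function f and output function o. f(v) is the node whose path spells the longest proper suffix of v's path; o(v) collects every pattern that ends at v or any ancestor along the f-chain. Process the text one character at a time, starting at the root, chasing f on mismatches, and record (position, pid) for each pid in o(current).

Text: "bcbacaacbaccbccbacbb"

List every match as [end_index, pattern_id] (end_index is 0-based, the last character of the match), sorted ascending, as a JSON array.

Construct AC machine:
Trie nodes:
  n0 'ε': a→1 b→3 c→9
  n1 'a': a→2 b→11
  n2 'aa': ·  [P0 ends]
  n3 'b': a→4 b→16
  n4 'ba': c→5
  n5 'bac': b→6
  n6 'bacb': b→7
  n7 'bacbb': b→8
  n8 'bacbbb': ·  [P1 ends]
  n9 'c': b→15 c→10  [P4 ends]
  n10 'cc': ·  [P2 ends]
  n11 'ab': b→12
  n12 'abb': a→13
  n13 'abba': b→14
  n14 'abbab': ·  [P3 ends]
  n15 'cb': ·  [P5 ends]
  n16 'bb': a→17
  n17 'bba': b→18
  n18 'bbab': ·  [P6 ends]

Failure links (BFS by depth):
  fail(1) 'a': from fail(0)=0 chase 'a': 0 ⇒ 0;  out=∅∪out(0)=∅
  fail(3) 'b': from fail(0)=0 chase 'b': 0 ⇒ 0;  out=∅∪out(0)=∅
  fail(9) 'c': from fail(0)=0 chase 'c': 0 ⇒ 0;  out={4}∪out(0)={4}
  fail(2) 'aa': from fail(1)=0 chase 'a': 0 ⇒ 1;  out={0}∪out(1)={0}
  fail(4) 'ba': from fail(3)=0 chase 'a': 0 ⇒ 1;  out=∅∪out(1)=∅
  fail(10) 'cc': from fail(9)=0 chase 'c': 0 ⇒ 9;  out={2}∪out(9)={2,4}
  fail(11) 'ab': from fail(1)=0 chase 'b': 0 ⇒ 3;  out=∅∪out(3)=∅
  fail(15) 'cb': from fail(9)=0 chase 'b': 0 ⇒ 3;  out={5}∪out(3)={5}
  fail(16) 'bb': from fail(3)=0 chase 'b': 0 ⇒ 3;  out=∅∪out(3)=∅
  fail(5) 'bac': from fail(4)=1 chase 'c': 1→0 ⇒ 9;  out=∅∪out(9)={4}
  fail(12) 'abb': from fail(11)=3 chase 'b': 3 ⇒ 16;  out=∅∪out(16)=∅
  fail(17) 'bba': from fail(16)=3 chase 'a': 3 ⇒ 4;  out=∅∪out(4)=∅
  fail(6) 'bacb': from fail(5)=9 chase 'b': 9 ⇒ 15;  out=∅∪out(15)={5}
  fail(13) 'abba': from fail(12)=16 chase 'a': 16 ⇒ 17;  out=∅∪out(17)=∅
  fail(18) 'bbab': from fail(17)=4 chase 'b': 4→1 ⇒ 11;  out={6}∪out(11)={6}
  fail(7) 'bacbb': from fail(6)=15 chase 'b': 15→3 ⇒ 16;  out=∅∪out(16)=∅
  fail(14) 'abbab': from fail(13)=17 chase 'b': 17 ⇒ 18;  out={3}∪out(18)={3,6}
  fail(8) 'bacbbb': from fail(7)=16 chase 'b': 16→3 ⇒ 16;  out={1}∪out(16)={1}

Text stream:
i=0 'b': node 0→3
i=1 'c': node 3→9 (fail-walked)  → match P4@[1:1]
i=2 'b': node 9→15  → match P5@[1:2]
i=3 'a': node 15→4 (fail-walked)
i=4 'c': node 4→5  → match P4@[4:4]
i=5 'a': node 5→1 (fail-walked)
i=6 'a': node 1→2  → match P0@[5:6]
i=7 'c': node 2→9 (fail-walked)  → match P4@[7:7]
i=8 'b': node 9→15  → match P5@[7:8]
i=9 'a': node 15→4 (fail-walked)
i=10 'c': node 4→5  → match P4@[10:10]
i=11 'c': node 5→10 (fail-walked)  → match P2@[10:11],P4@[11:11]
i=12 'b': node 10→15 (fail-walked)  → match P5@[11:12]
i=13 'c': node 15→9 (fail-walked)  → match P4@[13:13]
i=14 'c': node 9→10  → match P2@[13:14],P4@[14:14]
i=15 'b': node 10→15 (fail-walked)  → match P5@[14:15]
i=16 'a': node 15→4 (fail-walked)
i=17 'c': node 4→5  → match P4@[17:17]
i=18 'b': node 5→6  → match P5@[17:18]
i=19 'b': node 6→7

Result: [[1,4],[2,5],[4,4],[6,0],[7,4],[8,5],[10,4],[11,2],[11,4],[12,5],[13,4],[14,2],[14,4],[15,5],[17,4],[18,5]]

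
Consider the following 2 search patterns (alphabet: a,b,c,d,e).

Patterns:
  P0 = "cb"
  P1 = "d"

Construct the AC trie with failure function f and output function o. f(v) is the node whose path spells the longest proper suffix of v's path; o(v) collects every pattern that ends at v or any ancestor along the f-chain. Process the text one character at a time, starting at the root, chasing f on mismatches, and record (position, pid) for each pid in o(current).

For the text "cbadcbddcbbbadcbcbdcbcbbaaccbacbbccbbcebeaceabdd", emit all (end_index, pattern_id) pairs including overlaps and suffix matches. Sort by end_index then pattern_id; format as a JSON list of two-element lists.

Construct AC machine:
Trie (insert patterns):
  n0 'ε': c→1 d→3
  n1 'c': b→2
  n2 'cb': ·  [P0 ends]
  n3 'd': ·  [P1 ends]

Failure links (BFS by depth):
  fail(1) 'c': from fail(0)=0 chase 'c': 0 ⇒ 0;  out=∅∪out(0)=∅
  fail(3) 'd': from fail(0)=0 chase 'd': 0 ⇒ 0;  out={1}∪out(0)={1}
  fail(2) 'cb': from fail(1)=0 chase 'b': 0 ⇒ 0;  out={0}∪out(0)={0}

Run:
[0] read 'c'  n0⇒n1
[1] read 'b'  n1⇒n2  ** P0@[0:1]
[2] read 'a'  n2⇒n0 ·f
[3] read 'd'  n0⇒n3  ** P1@[3:3]
[4] read 'c'  n3⇒n1 ·f
[5] read 'b'  n1⇒n2  ** P0@[4:5]
[6] read 'd'  n2⇒n3 ·f  ** P1@[6:6]
[7] read 'd'  n3⇒n3 ·f  ** P1@[7:7]
[8] read 'c'  n3⇒n1 ·f
[9] read 'b'  n1⇒n2  ** P0@[8:9]
[10] read 'b'  n2⇒n0 ·f
[11] read 'b'  n0⇒n0
[12] read 'a'  n0⇒n0
[13] read 'd'  n0⇒n3  ** P1@[13:13]
[14] read 'c'  n3⇒n1 ·f
[15] read 'b'  n1⇒n2  ** P0@[14:15]
[16] read 'c'  n2⇒n1 ·f
[17] read 'b'  n1⇒n2  ** P0@[16:17]
[18] read 'd'  n2⇒n3 ·f  ** P1@[18:18]
[19] read 'c'  n3⇒n1 ·f
[20] read 'b'  n1⇒n2  ** P0@[19:20]
[21] read 'c'  n2⇒n1 ·f
[22] read 'b'  n1⇒n2  ** P0@[21:22]
[23] read 'b'  n2⇒n0 ·f
[24] read 'a'  n0⇒n0
[25] read 'a'  n0⇒n0
[26] read 'c'  n0⇒n1
[27] read 'c'  n1⇒n1 ·f
[28] read 'b'  n1⇒n2  ** P0@[27:28]
[29] read 'a'  n2⇒n0 ·f
[30] read 'c'  n0⇒n1
[31] read 'b'  n1⇒n2  ** P0@[30:31]
[32] read 'b'  n2⇒n0 ·f
[33] read 'c'  n0⇒n1
[34] read 'c'  n1⇒n1 ·f
[35] read 'b'  n1⇒n2  ** P0@[34:35]
[36] read 'b'  n2⇒n0 ·f
[37] read 'c'  n0⇒n1
[38] read 'e'  n1⇒n0 ·f
[39] read 'b'  n0⇒n0
[40] read 'e'  n0⇒n0
[41] read 'a'  n0⇒n0
[42] read 'c'  n0⇒n1
[43] read 'e'  n1⇒n0 ·f
[44] read 'a'  n0⇒n0
[45] read 'b'  n0⇒n0
[46] read 'd'  n0⇒n3  ** P1@[46:46]
[47] read 'd'  n3⇒n3 ·f  ** P1@[47:47]

Result: [[1,0],[3,1],[5,0],[6,1],[7,1],[9,0],[13,1],[15,0],[17,0],[18,1],[20,0],[22,0],[28,0],[31,0],[35,0],[46,1],[47,1]]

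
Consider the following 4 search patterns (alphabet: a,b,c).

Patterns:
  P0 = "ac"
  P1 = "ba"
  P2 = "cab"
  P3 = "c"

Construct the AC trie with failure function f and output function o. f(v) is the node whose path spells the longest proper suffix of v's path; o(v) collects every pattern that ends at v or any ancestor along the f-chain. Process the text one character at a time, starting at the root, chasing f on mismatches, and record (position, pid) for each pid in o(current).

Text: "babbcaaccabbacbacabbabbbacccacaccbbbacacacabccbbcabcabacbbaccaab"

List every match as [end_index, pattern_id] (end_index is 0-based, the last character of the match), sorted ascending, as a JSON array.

Build:
Trie (insert patterns):
  n0 'ε': a→1 b→3 c→5
  n1 'a': c→2
  n2 'ac': ·  ←P0
  n3 'b': a→4
  n4 'ba': ·  ←P1
  n5 'c': a→6  ←P3
  n6 'ca': b→7
  n7 'cab': ·  ←P2

Failure links (BFS by depth):
  n1('a'): parent n0 fail=0; on 'a' 0 → fail=0;  out ∅∪∅=∅
  n3('b'): parent n0 fail=0; on 'b' 0 → fail=0;  out ∅∪∅=∅
  n5('c'): parent n0 fail=0; on 'c' 0 → fail=0;  out {3}∪∅={3}
  n2('ac'): parent n1 fail=0; on 'c' 0 → fail=5;  out {0}∪{3}={0,3}
  n4('ba'): parent n3 fail=0; on 'a' 0 → fail=1;  out {1}∪∅={1}
  n6('ca'): parent n5 fail=0; on 'a' 0 → fail=1;  out ∅∪∅=∅
  n7('cab'): parent n6 fail=1; on 'b' 1→0 → fail=3;  out {2}∪∅={2}

Run:
[0] read 'b'  n0⇒n3
[1] read 'a'  n3⇒n4  → match P1@[0:1]
[2] read 'b'  n4⇒n3 (fail-walked)
[3] read 'b'  n3⇒n3 (fail-walked)
[4] read 'c'  n3⇒n5 (fail-walked)  → match P3@[4:4]
[5] read 'a'  n5⇒n6
[6] read 'a'  n6⇒n1 (fail-walked)
[7] read 'c'  n1⇒n2  → match P0@[6:7],P3@[7:7]
[8] read 'c'  n2⇒n5 (fail-walked)  → match P3@[8:8]
[9] read 'a'  n5⇒n6
[10] read 'b'  n6⇒n7  → match P2@[8:10]
[11] read 'b'  n7⇒n3 (fail-walked)
[12] read 'a'  n3⇒n4  → match P1@[11:12]
[13] read 'c'  n4⇒n2 (fail-walked)  → match P0@[12:13],P3@[13:13]
[14] read 'b'  n2⇒n3 (fail-walked)
[15] read 'a'  n3⇒n4  → match P1@[14:15]
[16] read 'c'  n4⇒n2 (fail-walked)  → match P0@[15:16],P3@[16:16]
[17] read 'a'  n2⇒n6 (fail-walked)
[18] read 'b'  n6⇒n7  → match P2@[16:18]
[19] read 'b'  n7⇒n3 (fail-walked)
[20] read 'a'  n3⇒n4  → match P1@[19:20]
[21] read 'b'  n4⇒n3 (fail-walked)
[22] read 'b'  n3⇒n3 (fail-walked)
[23] read 'b'  n3⇒n3 (fail-walked)
[24] read 'a'  n3⇒n4  → match P1@[23:24]
[25] read 'c'  n4⇒n2 (fail-walked)  → match P0@[24:25],P3@[25:25]
[26] read 'c'  n2⇒n5 (fail-walked)  → match P3@[26:26]
[27] read 'c'  n5⇒n5 (fail-walked)  → match P3@[27:27]
[28] read 'a'  n5⇒n6
[29] read 'c'  n6⇒n2 (fail-walked)  → match P0@[28:29],P3@[29:29]
[30] read 'a'  n2⇒n6 (fail-walked)
[31] read 'c'  n6⇒n2 (fail-walked)  → match P0@[30:31],P3@[31:31]
[32] read 'c'  n2⇒n5 (fail-walked)  → match P3@[32:32]
[33] read 'b'  n5⇒n3 (fail-walked)
[34] read 'b'  n3⇒n3 (fail-walked)
[35] read 'b'  n3⇒n3 (fail-walked)
[36] read 'a'  n3⇒n4  → match P1@[35:36]
[37] read 'c'  n4⇒n2 (fail-walked)  → match P0@[36:37],P3@[37:37]
[38] read 'a'  n2⇒n6 (fail-walked)
[39] read 'c'  n6⇒n2 (fail-walked)  → match P0@[38:39],P3@[39:39]
[40] read 'a'  n2⇒n6 (fail-walked)
[41] read 'c'  n6⇒n2 (fail-walked)  → match P0@[40:41],P3@[41:41]
[42] read 'a'  n2⇒n6 (fail-walked)
[43] read 'b'  n6⇒n7  → match P2@[41:43]
[44] read 'c'  n7⇒n5 (fail-walked)  → match P3@[44:44]
[45] read 'c'  n5⇒n5 (fail-walked)  → match P3@[45:45]
[46] read 'b'  n5⇒n3 (fail-walked)
[47] read 'b'  n3⇒n3 (fail-walked)
[48] read 'c'  n3⇒n5 (fail-walked)  → match P3@[48:48]
[49] read 'a'  n5⇒n6
[50] read 'b'  n6⇒n7  → match P2@[48:50]
[51] read 'c'  n7⇒n5 (fail-walked)  → match P3@[51:51]
[52] read 'a'  n5⇒n6
[53] read 'b'  n6⇒n7  → match P2@[51:53]
[54] read 'a'  n7⇒n4 (fail-walked)  → match P1@[53:54]
[55] read 'c'  n4⇒n2 (fail-walked)  → match P0@[54:55],P3@[55:55]
[56] read 'b'  n2⇒n3 (fail-walked)
[57] read 'b'  n3⇒n3 (fail-walked)
[58] read 'a'  n3⇒n4  → match P1@[57:58]
[59] read 'c'  n4⇒n2 (fail-walked)  → match P0@[58:59],P3@[59:59]
[60] read 'c'  n2⇒n5 (fail-walked)  → match P3@[60:60]
[61] read 'a'  n5⇒n6
[62] read 'a'  n6⇒n1 (fail-walked)
[63] read 'b'  n1⇒n3 (fail-walked)

Result: [[1,1],[4,3],[7,0],[7,3],[8,3],[10,2],[12,1],[13,0],[13,3],[15,1],[16,0],[16,3],[18,2],[20,1],[24,1],[25,0],[25,3],[26,3],[27,3],[29,0],[29,3],[31,0],[31,3],[32,3],[36,1],[37,0],[37,3],[39,0],[39,3],[41,0],[41,3],[43,2],[44,3],[45,3],[48,3],[50,2],[51,3],[53,2],[54,1],[55,0],[55,3],[58,1],[59,0],[59,3],[60,3]]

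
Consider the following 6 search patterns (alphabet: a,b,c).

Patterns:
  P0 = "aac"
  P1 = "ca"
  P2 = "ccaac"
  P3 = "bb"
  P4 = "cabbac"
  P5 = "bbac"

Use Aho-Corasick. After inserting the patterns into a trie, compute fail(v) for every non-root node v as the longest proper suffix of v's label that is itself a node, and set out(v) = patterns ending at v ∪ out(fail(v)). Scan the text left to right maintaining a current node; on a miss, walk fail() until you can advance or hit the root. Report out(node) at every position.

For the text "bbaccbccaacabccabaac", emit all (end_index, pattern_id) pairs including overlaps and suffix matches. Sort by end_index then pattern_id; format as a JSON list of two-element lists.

Build:
Trie (insert patterns):
  0='ε' goto a→1 b→10 c→4
  1='a' goto a→2
  2='aa' goto c→3
  3='aac' goto ·  [P0 ends]
  4='c' goto a→5 c→6
  5='ca' goto b→12  [P1 ends]
  6='cc' goto a→7
  7='cca' goto a→8
  8='ccaa' goto c→9
  9='ccaac' goto ·  [P2 ends]
  10='b' goto b→11
  11='bb' goto a→16  [P3 ends]
  12='cab' goto b→13
  13='cabb' goto a→14
  14='cabba' goto c→15
  15='cabbac' goto ·  [P4 ends]
  16='bba' goto c→17
  17='bbac' goto ·  [P5 ends]

Failure links (BFS by depth):
  n1('a'): parent n0 fail=0; on 'a' 0 → fail=0;  out ∅∪∅=∅
  n4('c'): parent n0 fail=0; on 'c' 0 → fail=0;  out ∅∪∅=∅
  n10('b'): parent n0 fail=0; on 'b' 0 → fail=0;  out ∅∪∅=∅
  n2('aa'): parent n1 fail=0; on 'a' 0 → fail=1;  out ∅∪∅=∅
  n5('ca'): parent n4 fail=0; on 'a' 0 → fail=1;  out {1}∪∅={1}
  n6('cc'): parent n4 fail=0; on 'c' 0 → fail=4;  out ∅∪∅=∅
  n11('bb'): parent n10 fail=0; on 'b' 0 → fail=10;  out {3}∪∅={3}
  n3('aac'): parent n2 fail=1; on 'c' 1→0 → fail=4;  out {0}∪∅={0}
  n7('cca'): parent n6 fail=4; on 'a' 4 → fail=5;  out ∅∪{1}={1}
  n12('cab'): parent n5 fail=1; on 'b' 1→0 → fail=10;  out ∅∪∅=∅
  n16('bba'): parent n11 fail=10; on 'a' 10→0 → fail=1;  out ∅∪∅=∅
  n8('ccaa'): parent n7 fail=5; on 'a' 5→1 → fail=2;  out ∅∪∅=∅
  n13('cabb'): parent n12 fail=10; on 'b' 10 → fail=11;  out ∅∪{3}={3}
  n17('bbac'): parent n16 fail=1; on 'c' 1→0 → fail=4;  out {5}∪∅={5}
  n9('ccaac'): parent n8 fail=2; on 'c' 2 → fail=3;  out {2}∪{0}={0,2}
  n14('cabba'): parent n13 fail=11; on 'a' 11 → fail=16;  out ∅∪∅=∅
  n15('cabbac'): parent n14 fail=16; on 'c' 16 → fail=17;  out {4}∪{5}={4,5}

Scan:
[0] read 'b'  n0⇒n10
[1] read 'b'  n10⇒n11  → match P3@[0:1]
[2] read 'a'  n11⇒n16
[3] read 'c'  n16⇒n17  → match P5@[0:3]
[4] read 'c'  n17⇒n6 (fail-walked)
[5] read 'b'  n6⇒n10 (fail-walked)
[6] read 'c'  n10⇒n4 (fail-walked)
[7] read 'c'  n4⇒n6
[8] read 'a'  n6⇒n7  → match P1@[7:8]
[9] read 'a'  n7⇒n8
[10] read 'c'  n8⇒n9  → match P0@[8:10],P2@[6:10]
[11] read 'a'  n9⇒n5 (fail-walked)  → match P1@[10:11]
[12] read 'b'  n5⇒n12
[13] read 'c'  n12⇒n4 (fail-walked)
[14] read 'c'  n4⇒n6
[15] read 'a'  n6⇒n7  → match P1@[14:15]
[16] read 'b'  n7⇒n12 (fail-walked)
[17] read 'a'  n12⇒n1 (fail-walked)
[18] read 'a'  n1⇒n2
[19] read 'c'  n2⇒n3  → match P0@[17:19]

Matches: [[1,3],[3,5],[8,1],[10,0],[10,2],[11,1],[15,1],[19,0]]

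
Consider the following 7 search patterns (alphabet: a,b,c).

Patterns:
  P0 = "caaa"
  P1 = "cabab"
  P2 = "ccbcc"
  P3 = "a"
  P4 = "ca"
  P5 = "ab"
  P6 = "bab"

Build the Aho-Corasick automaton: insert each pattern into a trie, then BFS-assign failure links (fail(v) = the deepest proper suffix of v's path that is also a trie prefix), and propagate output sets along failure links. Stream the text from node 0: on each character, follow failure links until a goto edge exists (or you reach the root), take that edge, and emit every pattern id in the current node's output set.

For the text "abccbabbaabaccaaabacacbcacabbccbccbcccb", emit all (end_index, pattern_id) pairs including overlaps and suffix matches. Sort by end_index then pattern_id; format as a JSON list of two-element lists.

Construct AC machine:
Trie nodes:
  0='ε' goto a→12 b→14 c→1
  1='c' goto a→2 c→8
  2='ca' goto a→3 b→5  [P4 ends]
  3='caa' goto a→4
  4='caaa' goto ·  [P0 ends]
  5='cab' goto a→6
  6='caba' goto b→7
  7='cabab' goto ·  [P1 ends]
  8='cc' goto b→9
  9='ccb' goto c→10
  10='ccbc' goto c→11
  11='ccbcc' goto ·  [P2 ends]
  12='a' goto b→13  [P3 ends]
  13='ab' goto ·  [P5 ends]
  14='b' goto a→15
  15='ba' goto b→16
  16='bab' goto ·  [P6 ends]

BFS fail/out derivation:
  fail(1) 'c': from fail(0)=0 chase 'c': 0 ⇒ 0;  out=∅∪out(0)=∅
  fail(12) 'a': from fail(0)=0 chase 'a': 0 ⇒ 0;  out={3}∪out(0)={3}
  fail(14) 'b': from fail(0)=0 chase 'b': 0 ⇒ 0;  out=∅∪out(0)=∅
  fail(2) 'ca': from fail(1)=0 chase 'a': 0 ⇒ 12;  out={4}∪out(12)={3,4}
  fail(8) 'cc': from fail(1)=0 chase 'c': 0 ⇒ 1;  out=∅∪out(1)=∅
  fail(13) 'ab': from fail(12)=0 chase 'b': 0 ⇒ 14;  out={5}∪out(14)={5}
  fail(15) 'ba': from fail(14)=0 chase 'a': 0 ⇒ 12;  out=∅∪out(12)={3}
  fail(3) 'caa': from fail(2)=12 chase 'a': 12→0 ⇒ 12;  out=∅∪out(12)={3}
  fail(5) 'cab': from fail(2)=12 chase 'b': 12 ⇒ 13;  out=∅∪out(13)={5}
  fail(9) 'ccb': from fail(8)=1 chase 'b': 1→0 ⇒ 14;  out=∅∪out(14)=∅
  fail(16) 'bab': from fail(15)=12 chase 'b': 12 ⇒ 13;  out={6}∪out(13)={5,6}
  fail(4) 'caaa': from fail(3)=12 chase 'a': 12→0 ⇒ 12;  out={0}∪out(12)={0,3}
  fail(6) 'caba': from fail(5)=13 chase 'a': 13→14 ⇒ 15;  out=∅∪out(15)={3}
  fail(10) 'ccbc': from fail(9)=14 chase 'c': 14→0 ⇒ 1;  out=∅∪out(1)=∅
  fail(7) 'cabab': from fail(6)=15 chase 'b': 15 ⇒ 16;  out={1}∪out(16)={1,5,6}
  fail(11) 'ccbcc': from fail(10)=1 chase 'c': 1 ⇒ 8;  out={2}∪out(8)={2}

Run:
[0] read 'a'  n0⇒n12  ** P3@[0:0]
[1] read 'b'  n12⇒n13  ** P5@[0:1]
[2] read 'c'  n13⇒n1 (via fail)
[3] read 'c'  n1⇒n8
[4] read 'b'  n8⇒n9
[5] read 'a'  n9⇒n15 (via fail)  ** P3@[5:5]
[6] read 'b'  n15⇒n16  ** P5@[5:6],P6@[4:6]
[7] read 'b'  n16⇒n14 (via fail)
[8] read 'a'  n14⇒n15  ** P3@[8:8]
[9] read 'a'  n15⇒n12 (via fail)  ** P3@[9:9]
[10] read 'b'  n12⇒n13  ** P5@[9:10]
[11] read 'a'  n13⇒n15 (via fail)  ** P3@[11:11]
[12] read 'c'  n15⇒n1 (via fail)
[13] read 'c'  n1⇒n8
[14] read 'a'  n8⇒n2 (via fail)  ** P3@[14:14],P4@[13:14]
[15] read 'a'  n2⇒n3  ** P3@[15:15]
[16] read 'a'  n3⇒n4  ** P0@[13:16],P3@[16:16]
[17] read 'b'  n4⇒n13 (via fail)  ** P5@[16:17]
[18] read 'a'  n13⇒n15 (via fail)  ** P3@[18:18]
[19] read 'c'  n15⇒n1 (via fail)
[20] read 'a'  n1⇒n2  ** P3@[20:20],P4@[19:20]
[21] read 'c'  n2⇒n1 (via fail)
[22] read 'b'  n1⇒n14 (via fail)
[23] read 'c'  n14⇒n1 (via fail)
[24] read 'a'  n1⇒n2  ** P3@[24:24],P4@[23:24]
[25] read 'c'  n2⇒n1 (via fail)
[26] read 'a'  n1⇒n2  ** P3@[26:26],P4@[25:26]
[27] read 'b'  n2⇒n5  ** P5@[26:27]
[28] read 'b'  n5⇒n14 (via fail)
[29] read 'c'  n14⇒n1 (via fail)
[30] read 'c'  n1⇒n8
[31] read 'b'  n8⇒n9
[32] read 'c'  n9⇒n10
[33] read 'c'  n10⇒n11  ** P2@[29:33]
[34] read 'b'  n11⇒n9 (via fail)
[35] read 'c'  n9⇒n10
[36] read 'c'  n10⇒n11  ** P2@[32:36]
[37] read 'c'  n11⇒n8 (via fail)
[38] read 'b'  n8⇒n9

Matches: [[0,3],[1,5],[5,3],[6,5],[6,6],[8,3],[9,3],[10,5],[11,3],[14,3],[14,4],[15,3],[16,0],[16,3],[17,5],[18,3],[20,3],[20,4],[24,3],[24,4],[26,3],[26,4],[27,5],[33,2],[36,2]]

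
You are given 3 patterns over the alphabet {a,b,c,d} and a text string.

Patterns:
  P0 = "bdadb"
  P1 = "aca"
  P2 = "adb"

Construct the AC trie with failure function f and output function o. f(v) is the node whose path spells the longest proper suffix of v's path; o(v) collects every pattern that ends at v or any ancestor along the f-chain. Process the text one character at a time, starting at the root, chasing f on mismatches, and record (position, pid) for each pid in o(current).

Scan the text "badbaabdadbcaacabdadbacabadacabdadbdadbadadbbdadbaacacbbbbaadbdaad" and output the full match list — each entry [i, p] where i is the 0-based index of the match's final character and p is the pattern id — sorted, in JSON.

Construct AC machine:
Trie nodes:
  n0 'ε': a→6 b→1
  n1 'b': d→2
  n2 'bd': a→3
  n3 'bda': d→4
  n4 'bdad': b→5
  n5 'bdadb': ·  [P0 ends]
  n6 'a': c→7 d→9
  n7 'ac': a→8
  n8 'aca': ·  [P1 ends]
  n9 'ad': b→10
  n10 'adb': ·  [P2 ends]

BFS fail/out derivation:
  fail(1) 'b': from fail(0)=0 chase 'b': 0 ⇒ 0;  out=∅∪out(0)=∅
  fail(6) 'a': from fail(0)=0 chase 'a': 0 ⇒ 0;  out=∅∪out(0)=∅
  fail(2) 'bd': from fail(1)=0 chase 'd': 0 ⇒ 0;  out=∅∪out(0)=∅
  fail(7) 'ac': from fail(6)=0 chase 'c': 0 ⇒ 0;  out=∅∪out(0)=∅
  fail(9) 'ad': from fail(6)=0 chase 'd': 0 ⇒ 0;  out=∅∪out(0)=∅
  fail(3) 'bda': from fail(2)=0 chase 'a': 0 ⇒ 6;  out=∅∪out(6)=∅
  fail(8) 'aca': from fail(7)=0 chase 'a': 0 ⇒ 6;  out={1}∪out(6)={1}
  fail(10) 'adb': from fail(9)=0 chase 'b': 0 ⇒ 1;  out={2}∪out(1)={2}
  fail(4) 'bdad': from fail(3)=6 chase 'd': 6 ⇒ 9;  out=∅∪out(9)=∅
  fail(5) 'bdadb': from fail(4)=9 chase 'b': 9 ⇒ 10;  out={0}∪out(10)={0,2}

Scan:
[0] read 'b'  n0⇒n1
[1] read 'a'  n1⇒n6 ·f
[2] read 'd'  n6⇒n9
[3] read 'b'  n9⇒n10  emit P2@[1:3]
[4] read 'a'  n10⇒n6 ·f
[5] read 'a'  n6⇒n6 ·f
[6] read 'b'  n6⇒n1 ·f
[7] read 'd'  n1⇒n2
[8] read 'a'  n2⇒n3
[9] read 'd'  n3⇒n4
[10] read 'b'  n4⇒n5  emit P0@[6:10],P2@[8:10]
[11] read 'c'  n5⇒n0 ·f
[12] read 'a'  n0⇒n6
[13] read 'a'  n6⇒n6 ·f
[14] read 'c'  n6⇒n7
[15] read 'a'  n7⇒n8  emit P1@[13:15]
[16] read 'b'  n8⇒n1 ·f
[17] read 'd'  n1⇒n2
[18] read 'a'  n2⇒n3
[19] read 'd'  n3⇒n4
[20] read 'b'  n4⇒n5  emit P0@[16:20],P2@[18:20]
[21] read 'a'  n5⇒n6 ·f
[22] read 'c'  n6⇒n7
[23] read 'a'  n7⇒n8  emit P1@[21:23]
[24] read 'b'  n8⇒n1 ·f
[25] read 'a'  n1⇒n6 ·f
[26] read 'd'  n6⇒n9
[27] read 'a'  n9⇒n6 ·f
[28] read 'c'  n6⇒n7
[29] read 'a'  n7⇒n8  emit P1@[27:29]
[30] read 'b'  n8⇒n1 ·f
[31] read 'd'  n1⇒n2
[32] read 'a'  n2⇒n3
[33] read 'd'  n3⇒n4
[34] read 'b'  n4⇒n5  emit P0@[30:34],P2@[32:34]
[35] read 'd'  n5⇒n2 ·f
[36] read 'a'  n2⇒n3
[37] read 'd'  n3⇒n4
[38] read 'b'  n4⇒n5  emit P0@[34:38],P2@[36:38]
[39] read 'a'  n5⇒n6 ·f
[40] read 'd'  n6⇒n9
[41] read 'a'  n9⇒n6 ·f
[42] read 'd'  n6⇒n9
[43] read 'b'  n9⇒n10  emit P2@[41:43]
[44] read 'b'  n10⇒n1 ·f
[45] read 'd'  n1⇒n2
[46] read 'a'  n2⇒n3
[47] read 'd'  n3⇒n4
[48] read 'b'  n4⇒n5  emit P0@[44:48],P2@[46:48]
[49] read 'a'  n5⇒n6 ·f
[50] read 'a'  n6⇒n6 ·f
[51] read 'c'  n6⇒n7
[52] read 'a'  n7⇒n8  emit P1@[50:52]
[53] read 'c'  n8⇒n7 ·f
[54] read 'b'  n7⇒n1 ·f
[55] read 'b'  n1⇒n1 ·f
[56] read 'b'  n1⇒n1 ·f
[57] read 'b'  n1⇒n1 ·f
[58] read 'a'  n1⇒n6 ·f
[59] read 'a'  n6⇒n6 ·f
[60] read 'd'  n6⇒n9
[61] read 'b'  n9⇒n10  emit P2@[59:61]
[62] read 'd'  n10⇒n2 ·f
[63] read 'a'  n2⇒n3
[64] read 'a'  n3⇒n6 ·f
[65] read 'd'  n6⇒n9

Matches: [[3,2],[10,0],[10,2],[15,1],[20,0],[20,2],[23,1],[29,1],[34,0],[34,2],[38,0],[38,2],[43,2],[48,0],[48,2],[52,1],[61,2]]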